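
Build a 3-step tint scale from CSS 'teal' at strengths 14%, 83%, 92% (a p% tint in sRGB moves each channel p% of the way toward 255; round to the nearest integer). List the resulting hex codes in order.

CSS teal is rgb(0, 128, 128).
14%: (0 + 35.7 = 35.7→36, 128 + 17.78 = 145.78→146, 128 + 17.78 = 145.78→146) → #249292
83%: (0 + 211.65 = 211.65→212, 128 + 105.41 = 233.41→233, 128 + 105.41 = 233.41→233) → #D4E9E9
92%: (0 + 234.6 = 234.6→235, 128 + 116.84 = 244.84→245, 128 + 116.84 = 244.84→245) → #EBF5F5

#249292, #D4E9E9, #EBF5F5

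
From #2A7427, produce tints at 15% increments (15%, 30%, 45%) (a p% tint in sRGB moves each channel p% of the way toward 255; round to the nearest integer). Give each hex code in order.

#4A8947, #6A9E68, #8AB388

#2A7427 is rgb(42, 116, 39).
15%: (42 + 31.95 = 73.95→74, 116 + 20.85 = 136.85→137, 39 + 32.4 = 71.4→71) → #4A8947
30%: (42 + 63.9 = 105.9→106, 116 + 41.7 = 157.7→158, 39 + 64.8 = 103.8→104) → #6A9E68
45%: (42 + 95.85 = 137.85→138, 116 + 62.55 = 178.55→179, 39 + 97.2 = 136.2→136) → #8AB388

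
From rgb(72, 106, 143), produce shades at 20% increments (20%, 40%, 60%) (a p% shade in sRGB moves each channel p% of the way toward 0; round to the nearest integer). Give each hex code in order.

#3a5572, #2b4056, #1d2a39

20%: (72 − 14.4 = 57.6→58, 106 − 21.2 = 84.8→85, 143 − 28.6 = 114.4→114) → #3a5572
40%: (72 − 28.8 = 43.2→43, 106 − 42.4 = 63.6→64, 143 − 57.2 = 85.8→86) → #2b4056
60%: (72 − 43.2 = 28.8→29, 106 − 63.6 = 42.4→42, 143 − 85.8 = 57.2→57) → #1d2a39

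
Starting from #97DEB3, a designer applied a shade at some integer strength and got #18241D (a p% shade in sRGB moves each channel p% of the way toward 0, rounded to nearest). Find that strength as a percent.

#97DEB3 is rgb(151, 222, 179); #18241D is rgb(24, 36, 29).
On the G channel (widest range): 36 ≈ 222 + (p/100)(0 − 222), so p ≈ 100×(36 − 222)/(0 − 222) = -18600/-222 = 83.78.
p = 84 reproduces all three channels after rounding.

84%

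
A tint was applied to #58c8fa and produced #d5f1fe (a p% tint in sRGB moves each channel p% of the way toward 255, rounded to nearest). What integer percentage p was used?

#58c8fa is rgb(88, 200, 250); #d5f1fe is rgb(213, 241, 254).
On the R channel (widest range): 213 ≈ 88 + (p/100)(255 − 88), so p ≈ 100×(213 − 88)/(255 − 88) = 12500/167 = 74.85.
p = 75 reproduces all three channels after rounding.

75%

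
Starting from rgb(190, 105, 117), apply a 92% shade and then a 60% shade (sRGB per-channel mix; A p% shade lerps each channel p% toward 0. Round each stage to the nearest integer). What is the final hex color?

Per channel, c → c + 0.92(0 − c):
  R: 190 + 0.92×(0−190) = 190 − 174.8 = 15.2 → 15
  G: 105 + 0.92×(0−105) = 105 − 96.6 = 8.4 → 8
  B: 117 + 0.92×(0−117) = 117 − 107.64 = 9.36 → 9
After the shade: rgb(15, 8, 9) = #0f0809.
Per channel, c → c + 0.6(0 − c):
  R: 15 + 0.6×(0−15) = 15 − 9 = 6 → 6
  G: 8 − 4.8 = 3.2 → 3
  B: 9 − 5.4 = 3.6 → 4
rgb(6, 3, 4) = #060304.

#060304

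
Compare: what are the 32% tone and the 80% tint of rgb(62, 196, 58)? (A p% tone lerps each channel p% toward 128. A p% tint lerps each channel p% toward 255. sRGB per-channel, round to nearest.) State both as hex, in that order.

32% tone:
  R: 62 + 21.12 = 83.12 → 83
  G: 196 − 21.76 = 174.24 → 174
  B: 58 + 0.32×(128−58) = 58 + 22.4 = 80.4 → 80
  → #53ae50
80% tint:
  R: 62 + 0.8×(255−62) = 62 + 154.4 = 216.4 → 216
  G: 196 + 47.2 = 243.2 → 243
  B: 58 + 0.8×(255−58) = 58 + 157.6 = 215.6 → 216
  → #d8f3d8

#53ae50, #d8f3d8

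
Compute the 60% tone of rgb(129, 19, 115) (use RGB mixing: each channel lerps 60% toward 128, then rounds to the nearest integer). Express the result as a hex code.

Lerp each channel 60% toward 128:
  R: 129 + 0.6×(128−129) = 129 − 0.6 = 128.4 → 128
  G: 19 + 0.6×(128−19) = 19 + 65.4 = 84.4 → 84
  B: 115 + 7.8 = 122.8 → 123
rgb(128, 84, 123) = #80547B.

#80547B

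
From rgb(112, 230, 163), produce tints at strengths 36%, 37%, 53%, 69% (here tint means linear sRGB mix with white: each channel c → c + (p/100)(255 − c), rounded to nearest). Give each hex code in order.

#A3EFC4, #A5EFC5, #BCF3D4, #D3F7E2

36%: (112 + 51.48 = 163.48→163, 230 + 9 = 239→239, 163 + 33.12 = 196.12→196) → #A3EFC4
37%: (112 + 52.91 = 164.91→165, 230 + 9.25 = 239.25→239, 163 + 34.04 = 197.04→197) → #A5EFC5
53%: (112 + 75.79 = 187.79→188, 230 + 13.25 = 243.25→243, 163 + 48.76 = 211.76→212) → #BCF3D4
69%: (112 + 98.67 = 210.67→211, 230 + 17.25 = 247.25→247, 163 + 63.48 = 226.48→226) → #D3F7E2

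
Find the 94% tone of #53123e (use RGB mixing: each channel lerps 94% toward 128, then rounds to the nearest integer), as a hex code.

#7d797c

#53123e is rgb(83, 18, 62).
Lerp each channel 94% toward 128:
  R: 83 + 0.94×(128−83) = 83 + 42.3 = 125.3 → 125
  G: 18 + 103.4 = 121.4 → 121
  B: 62 + 0.94×(128−62) = 62 + 62.04 = 124.04 → 124
rgb(125, 121, 124) = #7d797c.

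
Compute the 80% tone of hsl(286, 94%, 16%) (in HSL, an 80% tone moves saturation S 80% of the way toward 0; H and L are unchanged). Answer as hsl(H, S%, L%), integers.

S moves 80% from 94 toward 0: 94 − 75.2 = 18.8 → 19.
H and L are unchanged.

hsl(286, 19%, 16%)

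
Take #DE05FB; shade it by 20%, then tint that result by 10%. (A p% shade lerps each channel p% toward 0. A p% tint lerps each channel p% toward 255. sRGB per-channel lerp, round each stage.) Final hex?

#DE05FB is rgb(222, 5, 251).
A 20% shade moves each channel 20% toward 0:
  R: 222 + 0.2×(0−222) = 222 − 44.4 = 177.6 → 178
  G: 5 + 0.2×(0−5) = 5 − 1 = 4 → 4
  B: 251 + 0.2×(0−251) = 251 − 50.2 = 200.8 → 201
After the shade: rgb(178, 4, 201) = #B204C9.
A 10% tint moves each channel 10% toward 255:
  R: 178 + 0.1×(255−178) = 178 + 7.7 = 185.7 → 186
  G: 4 + 25.1 = 29.1 → 29
  B: 201 + 5.4 = 206.4 → 206
rgb(186, 29, 206) = #BA1DCE.

#BA1DCE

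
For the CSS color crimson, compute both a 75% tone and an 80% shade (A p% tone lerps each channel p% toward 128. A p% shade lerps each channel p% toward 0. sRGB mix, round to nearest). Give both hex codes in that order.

CSS crimson is rgb(220, 20, 60).
75% tone:
  R: 220 + 0.75×(128−220) = 220 − 69 = 151 → 151
  G: 20 + 0.75×(128−20) = 20 + 81 = 101 → 101
  B: 60 + 0.75×(128−60) = 60 + 51 = 111 → 111
  → #97656F
80% shade:
  R: 220 + 0.8×(0−220) = 220 − 176 = 44 → 44
  G: 20 + 0.8×(0−20) = 20 − 16 = 4 → 4
  B: 60 + 0.8×(0−60) = 60 − 48 = 12 → 12
  → #2C040C

#97656F, #2C040C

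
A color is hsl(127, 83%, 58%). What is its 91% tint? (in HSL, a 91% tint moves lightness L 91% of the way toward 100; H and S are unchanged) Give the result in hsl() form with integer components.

L moves 91% from 58 toward 100: 58 + 38.22 = 96.22 → 96.
H and S are unchanged.

hsl(127, 83%, 96%)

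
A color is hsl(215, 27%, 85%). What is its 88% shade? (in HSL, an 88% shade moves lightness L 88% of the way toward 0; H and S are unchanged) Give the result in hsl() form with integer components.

L moves 88% from 85 toward 0: 85 − 74.8 = 10.2 → 10.
H and S are unchanged.

hsl(215, 27%, 10%)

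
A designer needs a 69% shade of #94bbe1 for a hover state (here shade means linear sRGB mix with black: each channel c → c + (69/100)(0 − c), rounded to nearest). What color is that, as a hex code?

#94bbe1 is rgb(148, 187, 225).
Per channel, c → c + 0.69(0 − c):
  R: 148 − 102.12 = 45.88 → 46
  G: 187 + 0.69×(0−187) = 187 − 129.03 = 57.97 → 58
  B: 225 − 155.25 = 69.75 → 70
rgb(46, 58, 70) = #2e3a46.

#2e3a46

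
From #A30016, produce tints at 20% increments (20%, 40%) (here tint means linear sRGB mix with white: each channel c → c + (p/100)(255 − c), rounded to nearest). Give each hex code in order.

#A30016 is rgb(163, 0, 22).
20%: (163 + 18.4 = 181.4→181, 0 + 51 = 51→51, 22 + 46.6 = 68.6→69) → #B53345
40%: (163 + 36.8 = 199.8→200, 0 + 102 = 102→102, 22 + 93.2 = 115.2→115) → #C86673

#B53345, #C86673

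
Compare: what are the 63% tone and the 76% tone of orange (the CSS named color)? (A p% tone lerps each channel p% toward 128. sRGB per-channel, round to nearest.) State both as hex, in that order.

#af8e51, #9e8961

CSS orange is rgb(255, 165, 0).
63% tone:
  R: 255 + 0.63×(128−255) = 255 − 80.01 = 174.99 → 175
  G: 165 − 23.31 = 141.69 → 142
  B: 0 + 80.64 = 80.64 → 81
  → #af8e51
76% tone:
  R: 255 − 96.52 = 158.48 → 158
  G: 165 + 0.76×(128−165) = 165 − 28.12 = 136.88 → 137
  B: 0 + 0.76×(128−0) = 0 + 97.28 = 97.28 → 97
  → #9e8961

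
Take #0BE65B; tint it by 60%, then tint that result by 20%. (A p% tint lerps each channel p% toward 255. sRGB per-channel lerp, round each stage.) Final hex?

#B1F7CA

#0BE65B is rgb(11, 230, 91).
Lerp each channel 60% toward 255:
  R: 11 + 0.6×(255−11) = 11 + 146.4 = 157.4 → 157
  G: 230 + 0.6×(255−230) = 230 + 15 = 245 → 245
  B: 91 + 0.6×(255−91) = 91 + 98.4 = 189.4 → 189
After the tint: rgb(157, 245, 189) = #9DF5BD.
Per channel, c → c + 0.2(255 − c):
  R: 157 + 19.6 = 176.6 → 177
  G: 245 + 0.2×(255−245) = 245 + 2 = 247 → 247
  B: 189 + 0.2×(255−189) = 189 + 13.2 = 202.2 → 202
rgb(177, 247, 202) = #B1F7CA.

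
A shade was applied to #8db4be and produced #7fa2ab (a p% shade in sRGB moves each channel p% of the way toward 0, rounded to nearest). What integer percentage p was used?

#8db4be is rgb(141, 180, 190); #7fa2ab is rgb(127, 162, 171).
On the B channel (widest range): 171 ≈ 190 + (p/100)(0 − 190), so p ≈ 100×(171 − 190)/(0 − 190) = -1900/-190 = 10.00.
p = 10 reproduces all three channels after rounding.

10%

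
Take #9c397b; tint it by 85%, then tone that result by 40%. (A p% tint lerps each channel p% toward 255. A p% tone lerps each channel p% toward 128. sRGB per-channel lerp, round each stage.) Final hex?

#9c397b is rgb(156, 57, 123).
An 85% tint moves each channel 85% toward 255:
  R: 156 + 84.15 = 240.15 → 240
  G: 57 + 168.3 = 225.3 → 225
  B: 123 + 0.85×(255−123) = 123 + 112.2 = 235.2 → 235
After the tint: rgb(240, 225, 235) = #f0e1eb.
A 40% tone moves each channel 40% toward 128:
  R: 240 − 44.8 = 195.2 → 195
  G: 225 + 0.4×(128−225) = 225 − 38.8 = 186.2 → 186
  B: 235 + 0.4×(128−235) = 235 − 42.8 = 192.2 → 192
rgb(195, 186, 192) = #c3bac0.

#c3bac0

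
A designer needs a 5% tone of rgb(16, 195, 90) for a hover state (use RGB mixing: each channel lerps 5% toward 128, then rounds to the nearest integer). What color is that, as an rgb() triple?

Lerp each channel 5% toward 128:
  R: 16 + 5.6 = 21.6 → 22
  G: 195 + 0.05×(128−195) = 195 − 3.35 = 191.65 → 192
  B: 90 + 0.05×(128−90) = 90 + 1.9 = 91.9 → 92

rgb(22, 192, 92)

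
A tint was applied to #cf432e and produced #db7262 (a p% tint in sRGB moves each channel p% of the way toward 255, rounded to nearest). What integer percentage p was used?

25%

#cf432e is rgb(207, 67, 46); #db7262 is rgb(219, 114, 98).
On the B channel (widest range): 98 ≈ 46 + (p/100)(255 − 46), so p ≈ 100×(98 − 46)/(255 − 46) = 5200/209 = 24.88.
p = 25 reproduces all three channels after rounding.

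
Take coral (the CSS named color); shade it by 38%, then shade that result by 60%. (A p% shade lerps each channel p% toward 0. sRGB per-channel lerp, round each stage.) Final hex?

CSS coral is rgb(255, 127, 80).
Per channel, c → c + 0.38(0 − c):
  R: 255 + 0.38×(0−255) = 255 − 96.9 = 158.1 → 158
  G: 127 + 0.38×(0−127) = 127 − 48.26 = 78.74 → 79
  B: 80 − 30.4 = 49.6 → 50
After the shade: rgb(158, 79, 50) = #9E4F32.
Lerp each channel 60% toward 0:
  R: 158 + 0.6×(0−158) = 158 − 94.8 = 63.2 → 63
  G: 79 + 0.6×(0−79) = 79 − 47.4 = 31.6 → 32
  B: 50 − 30 = 20 → 20
rgb(63, 32, 20) = #3F2014.

#3F2014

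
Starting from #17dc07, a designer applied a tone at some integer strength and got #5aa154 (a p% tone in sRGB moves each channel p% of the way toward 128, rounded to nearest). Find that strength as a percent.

#17dc07 is rgb(23, 220, 7); #5aa154 is rgb(90, 161, 84).
On the B channel (widest range): 84 ≈ 7 + (p/100)(128 − 7), so p ≈ 100×(84 − 7)/(128 − 7) = 7700/121 = 63.64.
p = 64 reproduces all three channels after rounding.

64%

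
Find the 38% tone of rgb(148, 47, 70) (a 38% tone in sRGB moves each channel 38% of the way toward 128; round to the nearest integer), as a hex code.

Lerp each channel 38% toward 128:
  R: 148 + 0.38×(128−148) = 148 − 7.6 = 140.4 → 140
  G: 47 + 0.38×(128−47) = 47 + 30.78 = 77.78 → 78
  B: 70 + 22.04 = 92.04 → 92
rgb(140, 78, 92) = #8c4e5c.

#8c4e5c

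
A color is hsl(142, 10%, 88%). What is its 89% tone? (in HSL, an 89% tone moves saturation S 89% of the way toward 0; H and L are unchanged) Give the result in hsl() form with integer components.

S moves 89% from 10 toward 0: 10 − 8.9 = 1.1 → 1.
H and L are unchanged.

hsl(142, 1%, 88%)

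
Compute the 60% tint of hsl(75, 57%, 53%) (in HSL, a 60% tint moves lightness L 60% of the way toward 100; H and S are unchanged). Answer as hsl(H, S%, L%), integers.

hsl(75, 57%, 81%)

L moves 60% from 53 toward 100: 53 + 28.2 = 81.2 → 81.
H and S are unchanged.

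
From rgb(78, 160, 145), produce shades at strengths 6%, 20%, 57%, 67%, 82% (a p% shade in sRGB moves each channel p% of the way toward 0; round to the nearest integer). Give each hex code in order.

6%: (78 − 4.68 = 73.32→73, 160 − 9.6 = 150.4→150, 145 − 8.7 = 136.3→136) → #499688
20%: (78 − 15.6 = 62.4→62, 160 − 32 = 128→128, 145 − 29 = 116→116) → #3E8074
57%: (78 − 44.46 = 33.54→34, 160 − 91.2 = 68.8→69, 145 − 82.65 = 62.35→62) → #22453E
67%: (78 − 52.26 = 25.74→26, 160 − 107.2 = 52.8→53, 145 − 97.15 = 47.85→48) → #1A3530
82%: (78 − 63.96 = 14.04→14, 160 − 131.2 = 28.8→29, 145 − 118.9 = 26.1→26) → #0E1D1A

#499688, #3E8074, #22453E, #1A3530, #0E1D1A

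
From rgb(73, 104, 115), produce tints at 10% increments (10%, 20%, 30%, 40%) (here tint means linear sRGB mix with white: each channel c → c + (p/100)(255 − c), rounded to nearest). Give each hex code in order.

#5b7781, #6d868f, #80959d, #92a4ab

10%: (73 + 18.2 = 91.2→91, 104 + 15.1 = 119.1→119, 115 + 14 = 129→129) → #5b7781
20%: (73 + 36.4 = 109.4→109, 104 + 30.2 = 134.2→134, 115 + 28 = 143→143) → #6d868f
30%: (73 + 54.6 = 127.6→128, 104 + 45.3 = 149.3→149, 115 + 42 = 157→157) → #80959d
40%: (73 + 72.8 = 145.8→146, 104 + 60.4 = 164.4→164, 115 + 56 = 171→171) → #92a4ab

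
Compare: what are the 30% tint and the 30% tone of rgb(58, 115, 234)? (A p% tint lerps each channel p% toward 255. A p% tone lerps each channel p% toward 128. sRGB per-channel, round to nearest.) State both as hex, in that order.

#759DF0, #4F77CA

30% tint:
  R: 58 + 0.3×(255−58) = 58 + 59.1 = 117.1 → 117
  G: 115 + 0.3×(255−115) = 115 + 42 = 157 → 157
  B: 234 + 6.3 = 240.3 → 240
  → #759DF0
30% tone:
  R: 58 + 21 = 79 → 79
  G: 115 + 3.9 = 118.9 → 119
  B: 234 + 0.3×(128−234) = 234 − 31.8 = 202.2 → 202
  → #4F77CA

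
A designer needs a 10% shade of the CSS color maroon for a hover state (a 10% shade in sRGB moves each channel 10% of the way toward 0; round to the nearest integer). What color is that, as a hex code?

#730000

CSS maroon is rgb(128, 0, 0).
Per channel, c → c + 0.1(0 − c):
  R: 128 − 12.8 = 115.2 → 115
  G: 0 + 0 = 0 → 0
  B: 0 + 0.1×(0−0) = 0 + 0 = 0 → 0
rgb(115, 0, 0) = #730000.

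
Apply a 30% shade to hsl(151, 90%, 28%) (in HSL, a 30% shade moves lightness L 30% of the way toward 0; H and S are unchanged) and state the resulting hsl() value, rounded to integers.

L moves 30% from 28 toward 0: 28 − 8.4 = 19.6 → 20.
H and S are unchanged.

hsl(151, 90%, 20%)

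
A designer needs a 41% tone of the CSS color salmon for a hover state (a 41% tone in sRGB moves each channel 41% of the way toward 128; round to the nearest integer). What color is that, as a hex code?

CSS salmon is rgb(250, 128, 114).
Lerp each channel 41% toward 128:
  R: 250 − 50.02 = 199.98 → 200
  G: 128 + 0.41×(128−128) = 128 + 0 = 128 → 128
  B: 114 + 0.41×(128−114) = 114 + 5.74 = 119.74 → 120
rgb(200, 128, 120) = #C88078.

#C88078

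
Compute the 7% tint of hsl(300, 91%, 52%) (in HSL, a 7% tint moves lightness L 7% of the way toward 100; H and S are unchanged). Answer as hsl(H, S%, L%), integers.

L moves 7% from 52 toward 100: 52 + 3.36 = 55.36 → 55.
H and S are unchanged.

hsl(300, 91%, 55%)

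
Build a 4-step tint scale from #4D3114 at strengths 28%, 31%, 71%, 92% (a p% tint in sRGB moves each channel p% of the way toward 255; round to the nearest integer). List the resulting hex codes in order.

#7F6B56, #84715D, #CBC3BB, #F1EFEC

#4D3114 is rgb(77, 49, 20).
28%: (77 + 49.84 = 126.84→127, 49 + 57.68 = 106.68→107, 20 + 65.8 = 85.8→86) → #7F6B56
31%: (77 + 55.18 = 132.18→132, 49 + 63.86 = 112.86→113, 20 + 72.85 = 92.85→93) → #84715D
71%: (77 + 126.38 = 203.38→203, 49 + 146.26 = 195.26→195, 20 + 166.85 = 186.85→187) → #CBC3BB
92%: (77 + 163.76 = 240.76→241, 49 + 189.52 = 238.52→239, 20 + 216.2 = 236.2→236) → #F1EFEC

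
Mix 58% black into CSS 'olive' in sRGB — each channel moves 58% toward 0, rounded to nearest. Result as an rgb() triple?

rgb(54, 54, 0)

CSS olive is rgb(128, 128, 0).
Per channel, c → c + 0.58(0 − c):
  R: 128 − 74.24 = 53.76 → 54
  G: 128 + 0.58×(0−128) = 128 − 74.24 = 53.76 → 54
  B: 0 + 0.58×(0−0) = 0 + 0 = 0 → 0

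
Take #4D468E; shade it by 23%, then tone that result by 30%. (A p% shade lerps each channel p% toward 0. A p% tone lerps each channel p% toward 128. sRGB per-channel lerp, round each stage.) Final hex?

#4D468E is rgb(77, 70, 142).
A 23% shade moves each channel 23% toward 0:
  R: 77 + 0.23×(0−77) = 77 − 17.71 = 59.29 → 59
  G: 70 − 16.1 = 53.9 → 54
  B: 142 − 32.66 = 109.34 → 109
After the shade: rgb(59, 54, 109) = #3B366D.
Per channel, c → c + 0.3(128 − c):
  R: 59 + 20.7 = 79.7 → 80
  G: 54 + 0.3×(128−54) = 54 + 22.2 = 76.2 → 76
  B: 109 + 5.7 = 114.7 → 115
rgb(80, 76, 115) = #504C73.

#504C73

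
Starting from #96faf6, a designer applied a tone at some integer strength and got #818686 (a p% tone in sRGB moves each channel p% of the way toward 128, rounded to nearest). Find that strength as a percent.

#96faf6 is rgb(150, 250, 246); #818686 is rgb(129, 134, 134).
On the G channel (widest range): 134 ≈ 250 + (p/100)(128 − 250), so p ≈ 100×(134 − 250)/(128 − 250) = -11600/-122 = 95.08.
p = 95 reproduces all three channels after rounding.

95%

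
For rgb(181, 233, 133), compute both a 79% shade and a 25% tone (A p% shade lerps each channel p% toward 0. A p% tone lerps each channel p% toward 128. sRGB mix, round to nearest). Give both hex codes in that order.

#26311C, #A8CF84

79% shade:
  R: 181 + 0.79×(0−181) = 181 − 142.99 = 38.01 → 38
  G: 233 − 184.07 = 48.93 → 49
  B: 133 + 0.79×(0−133) = 133 − 105.07 = 27.93 → 28
  → #26311C
25% tone:
  R: 181 − 13.25 = 167.75 → 168
  G: 233 − 26.25 = 206.75 → 207
  B: 133 + 0.25×(128−133) = 133 − 1.25 = 131.75 → 132
  → #A8CF84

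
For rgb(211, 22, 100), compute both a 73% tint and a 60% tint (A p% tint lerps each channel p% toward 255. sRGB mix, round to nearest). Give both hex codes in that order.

73% tint:
  R: 211 + 0.73×(255−211) = 211 + 32.12 = 243.12 → 243
  G: 22 + 170.09 = 192.09 → 192
  B: 100 + 0.73×(255−100) = 100 + 113.15 = 213.15 → 213
  → #F3C0D5
60% tint:
  R: 211 + 26.4 = 237.4 → 237
  G: 22 + 139.8 = 161.8 → 162
  B: 100 + 93 = 193 → 193
  → #EDA2C1

#F3C0D5, #EDA2C1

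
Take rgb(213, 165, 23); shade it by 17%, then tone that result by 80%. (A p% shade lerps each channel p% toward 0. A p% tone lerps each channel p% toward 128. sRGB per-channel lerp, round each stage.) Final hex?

A 17% shade moves each channel 17% toward 0:
  R: 213 − 36.21 = 176.79 → 177
  G: 165 + 0.17×(0−165) = 165 − 28.05 = 136.95 → 137
  B: 23 + 0.17×(0−23) = 23 − 3.91 = 19.09 → 19
After the shade: rgb(177, 137, 19) = #B18913.
Per channel, c → c + 0.8(128 − c):
  R: 177 − 39.2 = 137.8 → 138
  G: 137 − 7.2 = 129.8 → 130
  B: 19 + 87.2 = 106.2 → 106
rgb(138, 130, 106) = #8A826A.

#8A826A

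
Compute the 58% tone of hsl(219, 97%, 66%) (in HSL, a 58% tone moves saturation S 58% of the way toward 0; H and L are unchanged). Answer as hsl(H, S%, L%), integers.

S moves 58% from 97 toward 0: 97 − 56.26 = 40.74 → 41.
H and L are unchanged.

hsl(219, 41%, 66%)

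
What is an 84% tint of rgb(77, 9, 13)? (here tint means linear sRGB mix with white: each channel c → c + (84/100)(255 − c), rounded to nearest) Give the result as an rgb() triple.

rgb(227, 216, 216)

Per channel, c → c + 0.84(255 − c):
  R: 77 + 0.84×(255−77) = 77 + 149.52 = 226.52 → 227
  G: 9 + 206.64 = 215.64 → 216
  B: 13 + 0.84×(255−13) = 13 + 203.28 = 216.28 → 216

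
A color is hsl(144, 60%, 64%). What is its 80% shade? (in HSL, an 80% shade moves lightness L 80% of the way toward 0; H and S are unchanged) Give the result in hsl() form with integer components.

hsl(144, 60%, 13%)

L moves 80% from 64 toward 0: 64 − 51.2 = 12.8 → 13.
H and S are unchanged.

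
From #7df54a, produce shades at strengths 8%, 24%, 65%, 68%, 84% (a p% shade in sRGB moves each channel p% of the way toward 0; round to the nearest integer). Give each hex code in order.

#73e144, #5fba38, #2c561a, #284e18, #14270c

#7df54a is rgb(125, 245, 74).
8%: (125 − 10 = 115→115, 245 − 19.6 = 225.4→225, 74 − 5.92 = 68.08→68) → #73e144
24%: (125 − 30 = 95→95, 245 − 58.8 = 186.2→186, 74 − 17.76 = 56.24→56) → #5fba38
65%: (125 − 81.25 = 43.75→44, 245 − 159.25 = 85.75→86, 74 − 48.1 = 25.9→26) → #2c561a
68%: (125 − 85 = 40→40, 245 − 166.6 = 78.4→78, 74 − 50.32 = 23.68→24) → #284e18
84%: (125 − 105 = 20→20, 245 − 205.8 = 39.2→39, 74 − 62.16 = 11.84→12) → #14270c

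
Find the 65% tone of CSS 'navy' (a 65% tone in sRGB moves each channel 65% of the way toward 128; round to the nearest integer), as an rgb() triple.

CSS navy is rgb(0, 0, 128).
A 65% tone moves each channel 65% toward 128:
  R: 0 + 0.65×(128−0) = 0 + 83.2 = 83.2 → 83
  G: 0 + 83.2 = 83.2 → 83
  B: 128 + 0.65×(128−128) = 128 + 0 = 128 → 128

rgb(83, 83, 128)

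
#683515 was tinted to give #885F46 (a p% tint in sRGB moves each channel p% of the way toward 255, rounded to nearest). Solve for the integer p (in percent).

21%

#683515 is rgb(104, 53, 21); #885F46 is rgb(136, 95, 70).
On the B channel (widest range): 70 ≈ 21 + (p/100)(255 − 21), so p ≈ 100×(70 − 21)/(255 − 21) = 4900/234 = 20.94.
p = 21 reproduces all three channels after rounding.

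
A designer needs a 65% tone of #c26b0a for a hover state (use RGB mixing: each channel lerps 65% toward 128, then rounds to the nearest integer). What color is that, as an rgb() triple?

rgb(151, 121, 87)

#c26b0a is rgb(194, 107, 10).
A 65% tone moves each channel 65% toward 128:
  R: 194 + 0.65×(128−194) = 194 − 42.9 = 151.1 → 151
  G: 107 + 13.65 = 120.65 → 121
  B: 10 + 0.65×(128−10) = 10 + 76.7 = 86.7 → 87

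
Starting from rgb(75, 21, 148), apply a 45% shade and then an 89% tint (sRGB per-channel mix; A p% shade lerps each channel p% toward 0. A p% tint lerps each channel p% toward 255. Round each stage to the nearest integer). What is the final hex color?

Per channel, c → c + 0.45(0 − c):
  R: 75 − 33.75 = 41.25 → 41
  G: 21 − 9.45 = 11.55 → 12
  B: 148 + 0.45×(0−148) = 148 − 66.6 = 81.4 → 81
After the shade: rgb(41, 12, 81) = #290C51.
An 89% tint moves each channel 89% toward 255:
  R: 41 + 0.89×(255−41) = 41 + 190.46 = 231.46 → 231
  G: 12 + 0.89×(255−12) = 12 + 216.27 = 228.27 → 228
  B: 81 + 0.89×(255−81) = 81 + 154.86 = 235.86 → 236
rgb(231, 228, 236) = #E7E4EC.

#E7E4EC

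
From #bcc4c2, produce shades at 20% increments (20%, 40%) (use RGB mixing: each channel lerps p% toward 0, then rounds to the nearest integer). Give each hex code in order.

#969d9b, #717674

#bcc4c2 is rgb(188, 196, 194).
20%: (188 − 37.6 = 150.4→150, 196 − 39.2 = 156.8→157, 194 − 38.8 = 155.2→155) → #969d9b
40%: (188 − 75.2 = 112.8→113, 196 − 78.4 = 117.6→118, 194 − 77.6 = 116.4→116) → #717674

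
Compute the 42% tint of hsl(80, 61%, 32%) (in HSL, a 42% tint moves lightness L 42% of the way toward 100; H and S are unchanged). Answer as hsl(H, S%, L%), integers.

L moves 42% from 32 toward 100: 32 + 28.56 = 60.56 → 61.
H and S are unchanged.

hsl(80, 61%, 61%)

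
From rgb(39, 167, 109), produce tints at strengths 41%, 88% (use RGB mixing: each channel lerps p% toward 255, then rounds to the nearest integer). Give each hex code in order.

#80CBA9, #E5F4ED

41%: (39 + 88.56 = 127.56→128, 167 + 36.08 = 203.08→203, 109 + 59.86 = 168.86→169) → #80CBA9
88%: (39 + 190.08 = 229.08→229, 167 + 77.44 = 244.44→244, 109 + 128.48 = 237.48→237) → #E5F4ED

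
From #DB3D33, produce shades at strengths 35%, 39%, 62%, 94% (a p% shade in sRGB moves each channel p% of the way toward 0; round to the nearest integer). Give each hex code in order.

#DB3D33 is rgb(219, 61, 51).
35%: (219 − 76.65 = 142.35→142, 61 − 21.35 = 39.65→40, 51 − 17.85 = 33.15→33) → #8E2821
39%: (219 − 85.41 = 133.59→134, 61 − 23.79 = 37.21→37, 51 − 19.89 = 31.11→31) → #86251F
62%: (219 − 135.78 = 83.22→83, 61 − 37.82 = 23.18→23, 51 − 31.62 = 19.38→19) → #531713
94%: (219 − 205.86 = 13.14→13, 61 − 57.34 = 3.66→4, 51 − 47.94 = 3.06→3) → #0D0403

#8E2821, #86251F, #531713, #0D0403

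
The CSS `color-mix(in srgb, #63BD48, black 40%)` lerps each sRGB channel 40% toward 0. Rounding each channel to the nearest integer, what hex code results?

#63BD48 is rgb(99, 189, 72).
Lerp each channel 40% toward 0:
  R: 99 + 0.4×(0−99) = 99 − 39.6 = 59.4 → 59
  G: 189 − 75.6 = 113.4 → 113
  B: 72 − 28.8 = 43.2 → 43
rgb(59, 113, 43) = #3B712B.

#3B712B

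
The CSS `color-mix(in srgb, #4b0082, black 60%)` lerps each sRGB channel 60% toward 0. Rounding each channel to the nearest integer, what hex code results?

#1e0034

#4b0082 is rgb(75, 0, 130).
A 60% shade moves each channel 60% toward 0:
  R: 75 − 45 = 30 → 30
  G: 0 + 0.6×(0−0) = 0 + 0 = 0 → 0
  B: 130 + 0.6×(0−130) = 130 − 78 = 52 → 52
rgb(30, 0, 52) = #1e0034.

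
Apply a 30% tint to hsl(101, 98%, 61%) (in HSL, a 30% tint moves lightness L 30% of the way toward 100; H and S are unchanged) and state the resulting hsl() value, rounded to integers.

hsl(101, 98%, 73%)

L moves 30% from 61 toward 100: 61 + 11.7 = 72.7 → 73.
H and S are unchanged.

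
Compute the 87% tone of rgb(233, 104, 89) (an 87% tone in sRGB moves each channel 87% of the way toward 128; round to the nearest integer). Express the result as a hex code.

An 87% tone moves each channel 87% toward 128:
  R: 233 + 0.87×(128−233) = 233 − 91.35 = 141.65 → 142
  G: 104 + 0.87×(128−104) = 104 + 20.88 = 124.88 → 125
  B: 89 + 33.93 = 122.93 → 123
rgb(142, 125, 123) = #8E7D7B.

#8E7D7B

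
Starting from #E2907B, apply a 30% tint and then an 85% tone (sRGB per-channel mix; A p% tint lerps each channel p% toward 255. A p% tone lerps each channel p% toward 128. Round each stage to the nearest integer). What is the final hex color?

#908785

#E2907B is rgb(226, 144, 123).
Lerp each channel 30% toward 255:
  R: 226 + 0.3×(255−226) = 226 + 8.7 = 234.7 → 235
  G: 144 + 33.3 = 177.3 → 177
  B: 123 + 39.6 = 162.6 → 163
After the tint: rgb(235, 177, 163) = #EBB1A3.
An 85% tone moves each channel 85% toward 128:
  R: 235 − 90.95 = 144.05 → 144
  G: 177 + 0.85×(128−177) = 177 − 41.65 = 135.35 → 135
  B: 163 − 29.75 = 133.25 → 133
rgb(144, 135, 133) = #908785.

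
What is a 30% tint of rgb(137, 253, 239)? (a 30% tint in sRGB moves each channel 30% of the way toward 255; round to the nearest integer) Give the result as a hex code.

#ACFEF4

Lerp each channel 30% toward 255:
  R: 137 + 35.4 = 172.4 → 172
  G: 253 + 0.6 = 253.6 → 254
  B: 239 + 0.3×(255−239) = 239 + 4.8 = 243.8 → 244
rgb(172, 254, 244) = #ACFEF4.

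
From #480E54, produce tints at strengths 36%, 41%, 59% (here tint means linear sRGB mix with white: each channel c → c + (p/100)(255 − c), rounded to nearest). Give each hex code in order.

#8A6592, #93719A, #B49CB9

#480E54 is rgb(72, 14, 84).
36%: (72 + 65.88 = 137.88→138, 14 + 86.76 = 100.76→101, 84 + 61.56 = 145.56→146) → #8A6592
41%: (72 + 75.03 = 147.03→147, 14 + 98.81 = 112.81→113, 84 + 70.11 = 154.11→154) → #93719A
59%: (72 + 107.97 = 179.97→180, 14 + 142.19 = 156.19→156, 84 + 100.89 = 184.89→185) → #B49CB9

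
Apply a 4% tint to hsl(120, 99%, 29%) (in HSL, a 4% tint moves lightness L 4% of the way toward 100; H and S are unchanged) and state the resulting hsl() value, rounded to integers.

hsl(120, 99%, 32%)

L moves 4% from 29 toward 100: 29 + 2.84 = 31.84 → 32.
H and S are unchanged.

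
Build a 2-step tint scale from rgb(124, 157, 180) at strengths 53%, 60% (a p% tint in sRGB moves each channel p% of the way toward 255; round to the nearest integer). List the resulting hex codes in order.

53%: (124 + 69.43 = 193.43→193, 157 + 51.94 = 208.94→209, 180 + 39.75 = 219.75→220) → #c1d1dc
60%: (124 + 78.6 = 202.6→203, 157 + 58.8 = 215.8→216, 180 + 45 = 225→225) → #cbd8e1

#c1d1dc, #cbd8e1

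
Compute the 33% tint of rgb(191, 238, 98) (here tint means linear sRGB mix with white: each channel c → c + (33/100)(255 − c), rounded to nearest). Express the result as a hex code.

#D4F496

Lerp each channel 33% toward 255:
  R: 191 + 21.12 = 212.12 → 212
  G: 238 + 0.33×(255−238) = 238 + 5.61 = 243.61 → 244
  B: 98 + 51.81 = 149.81 → 150
rgb(212, 244, 150) = #D4F496.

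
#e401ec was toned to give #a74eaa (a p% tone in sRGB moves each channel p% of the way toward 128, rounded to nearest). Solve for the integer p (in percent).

#e401ec is rgb(228, 1, 236); #a74eaa is rgb(167, 78, 170).
On the G channel (widest range): 78 ≈ 1 + (p/100)(128 − 1), so p ≈ 100×(78 − 1)/(128 − 1) = 7700/127 = 60.63.
p = 61 reproduces all three channels after rounding.

61%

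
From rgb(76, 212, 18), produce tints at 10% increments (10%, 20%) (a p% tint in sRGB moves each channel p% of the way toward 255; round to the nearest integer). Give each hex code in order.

10%: (76 + 17.9 = 93.9→94, 212 + 4.3 = 216.3→216, 18 + 23.7 = 41.7→42) → #5ED82A
20%: (76 + 35.8 = 111.8→112, 212 + 8.6 = 220.6→221, 18 + 47.4 = 65.4→65) → #70DD41

#5ED82A, #70DD41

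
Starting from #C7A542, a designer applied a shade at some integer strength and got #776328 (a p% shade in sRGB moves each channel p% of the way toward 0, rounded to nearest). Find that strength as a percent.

40%

#C7A542 is rgb(199, 165, 66); #776328 is rgb(119, 99, 40).
On the R channel (widest range): 119 ≈ 199 + (p/100)(0 − 199), so p ≈ 100×(119 − 199)/(0 − 199) = -8000/-199 = 40.20.
p = 40 reproduces all three channels after rounding.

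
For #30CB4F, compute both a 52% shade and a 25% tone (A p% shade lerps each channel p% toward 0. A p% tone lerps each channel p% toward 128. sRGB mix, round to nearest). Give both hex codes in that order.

#176126, #44B85B

#30CB4F is rgb(48, 203, 79).
52% shade:
  R: 48 − 24.96 = 23.04 → 23
  G: 203 − 105.56 = 97.44 → 97
  B: 79 − 41.08 = 37.92 → 38
  → #176126
25% tone:
  R: 48 + 20 = 68 → 68
  G: 203 + 0.25×(128−203) = 203 − 18.75 = 184.25 → 184
  B: 79 + 0.25×(128−79) = 79 + 12.25 = 91.25 → 91
  → #44B85B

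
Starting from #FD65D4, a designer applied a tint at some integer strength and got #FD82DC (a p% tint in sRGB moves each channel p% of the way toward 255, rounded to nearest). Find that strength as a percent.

19%

#FD65D4 is rgb(253, 101, 212); #FD82DC is rgb(253, 130, 220).
On the G channel (widest range): 130 ≈ 101 + (p/100)(255 − 101), so p ≈ 100×(130 − 101)/(255 − 101) = 2900/154 = 18.83.
p = 19 reproduces all three channels after rounding.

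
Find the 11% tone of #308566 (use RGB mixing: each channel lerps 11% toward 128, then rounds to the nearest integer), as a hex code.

#398469

#308566 is rgb(48, 133, 102).
Lerp each channel 11% toward 128:
  R: 48 + 0.11×(128−48) = 48 + 8.8 = 56.8 → 57
  G: 133 + 0.11×(128−133) = 133 − 0.55 = 132.45 → 132
  B: 102 + 2.86 = 104.86 → 105
rgb(57, 132, 105) = #398469.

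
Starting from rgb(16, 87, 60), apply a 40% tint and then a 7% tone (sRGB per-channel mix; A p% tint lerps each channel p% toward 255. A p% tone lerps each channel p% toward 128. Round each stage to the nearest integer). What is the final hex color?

Per channel, c → c + 0.4(255 − c):
  R: 16 + 0.4×(255−16) = 16 + 95.6 = 111.6 → 112
  G: 87 + 0.4×(255−87) = 87 + 67.2 = 154.2 → 154
  B: 60 + 78 = 138 → 138
After the tint: rgb(112, 154, 138) = #709a8a.
Per channel, c → c + 0.07(128 − c):
  R: 112 + 1.12 = 113.12 → 113
  G: 154 − 1.82 = 152.18 → 152
  B: 138 + 0.07×(128−138) = 138 − 0.7 = 137.3 → 137
rgb(113, 152, 137) = #719889.

#719889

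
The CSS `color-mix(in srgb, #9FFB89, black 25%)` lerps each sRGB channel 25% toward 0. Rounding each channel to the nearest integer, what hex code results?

#77BC67

#9FFB89 is rgb(159, 251, 137).
Per channel, c → c + 0.25(0 − c):
  R: 159 − 39.75 = 119.25 → 119
  G: 251 + 0.25×(0−251) = 251 − 62.75 = 188.25 → 188
  B: 137 − 34.25 = 102.75 → 103
rgb(119, 188, 103) = #77BC67.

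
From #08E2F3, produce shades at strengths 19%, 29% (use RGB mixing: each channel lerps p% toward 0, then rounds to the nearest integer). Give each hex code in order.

#08E2F3 is rgb(8, 226, 243).
19%: (8 − 1.52 = 6.48→6, 226 − 42.94 = 183.06→183, 243 − 46.17 = 196.83→197) → #06B7C5
29%: (8 − 2.32 = 5.68→6, 226 − 65.54 = 160.46→160, 243 − 70.47 = 172.53→173) → #06A0AD

#06B7C5, #06A0AD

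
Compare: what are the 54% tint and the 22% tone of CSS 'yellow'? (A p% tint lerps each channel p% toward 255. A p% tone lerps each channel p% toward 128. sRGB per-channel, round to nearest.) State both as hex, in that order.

#ffff8a, #e3e31c

CSS yellow is rgb(255, 255, 0).
54% tint:
  R: 255 + 0.54×(255−255) = 255 + 0 = 255 → 255
  G: 255 + 0.54×(255−255) = 255 + 0 = 255 → 255
  B: 0 + 0.54×(255−0) = 0 + 137.7 = 137.7 → 138
  → #ffff8a
22% tone:
  R: 255 + 0.22×(128−255) = 255 − 27.94 = 227.06 → 227
  G: 255 + 0.22×(128−255) = 255 − 27.94 = 227.06 → 227
  B: 0 + 28.16 = 28.16 → 28
  → #e3e31c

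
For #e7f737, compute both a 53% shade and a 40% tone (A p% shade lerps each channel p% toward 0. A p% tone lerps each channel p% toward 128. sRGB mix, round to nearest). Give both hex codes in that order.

#6d741a, #bec754

#e7f737 is rgb(231, 247, 55).
53% shade:
  R: 231 + 0.53×(0−231) = 231 − 122.43 = 108.57 → 109
  G: 247 − 130.91 = 116.09 → 116
  B: 55 + 0.53×(0−55) = 55 − 29.15 = 25.85 → 26
  → #6d741a
40% tone:
  R: 231 − 41.2 = 189.8 → 190
  G: 247 + 0.4×(128−247) = 247 − 47.6 = 199.4 → 199
  B: 55 + 0.4×(128−55) = 55 + 29.2 = 84.2 → 84
  → #bec754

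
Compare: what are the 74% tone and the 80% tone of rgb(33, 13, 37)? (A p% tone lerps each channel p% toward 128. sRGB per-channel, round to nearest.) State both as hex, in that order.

74% tone:
  R: 33 + 0.74×(128−33) = 33 + 70.3 = 103.3 → 103
  G: 13 + 0.74×(128−13) = 13 + 85.1 = 98.1 → 98
  B: 37 + 67.34 = 104.34 → 104
  → #676268
80% tone:
  R: 33 + 0.8×(128−33) = 33 + 76 = 109 → 109
  G: 13 + 0.8×(128−13) = 13 + 92 = 105 → 105
  B: 37 + 72.8 = 109.8 → 110
  → #6D696E

#676268, #6D696E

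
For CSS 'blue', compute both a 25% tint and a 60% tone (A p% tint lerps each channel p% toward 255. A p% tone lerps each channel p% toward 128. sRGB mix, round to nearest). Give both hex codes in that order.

#4040ff, #4d4db3

CSS blue is rgb(0, 0, 255).
25% tint:
  R: 0 + 0.25×(255−0) = 0 + 63.75 = 63.75 → 64
  G: 0 + 63.75 = 63.75 → 64
  B: 255 + 0 = 255 → 255
  → #4040ff
60% tone:
  R: 0 + 0.6×(128−0) = 0 + 76.8 = 76.8 → 77
  G: 0 + 0.6×(128−0) = 0 + 76.8 = 76.8 → 77
  B: 255 − 76.2 = 178.8 → 179
  → #4d4db3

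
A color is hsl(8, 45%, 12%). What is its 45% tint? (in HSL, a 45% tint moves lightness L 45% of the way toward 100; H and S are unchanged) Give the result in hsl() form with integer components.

L moves 45% from 12 toward 100: 12 + 39.6 = 51.6 → 52.
H and S are unchanged.

hsl(8, 45%, 52%)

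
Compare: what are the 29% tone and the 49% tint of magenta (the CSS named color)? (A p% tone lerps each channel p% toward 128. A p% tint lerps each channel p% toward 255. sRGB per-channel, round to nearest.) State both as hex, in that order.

#DA25DA, #FF7DFF

CSS magenta is rgb(255, 0, 255).
29% tone:
  R: 255 − 36.83 = 218.17 → 218
  G: 0 + 0.29×(128−0) = 0 + 37.12 = 37.12 → 37
  B: 255 − 36.83 = 218.17 → 218
  → #DA25DA
49% tint:
  R: 255 + 0 = 255 → 255
  G: 0 + 124.95 = 124.95 → 125
  B: 255 + 0.49×(255−255) = 255 + 0 = 255 → 255
  → #FF7DFF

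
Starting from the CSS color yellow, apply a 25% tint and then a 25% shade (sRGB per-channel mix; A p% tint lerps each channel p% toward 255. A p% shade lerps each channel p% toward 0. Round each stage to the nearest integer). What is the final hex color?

CSS yellow is rgb(255, 255, 0).
Lerp each channel 25% toward 255:
  R: 255 + 0 = 255 → 255
  G: 255 + 0.25×(255−255) = 255 + 0 = 255 → 255
  B: 0 + 63.75 = 63.75 → 64
After the tint: rgb(255, 255, 64) = #ffff40.
Lerp each channel 25% toward 0:
  R: 255 + 0.25×(0−255) = 255 − 63.75 = 191.25 → 191
  G: 255 + 0.25×(0−255) = 255 − 63.75 = 191.25 → 191
  B: 64 + 0.25×(0−64) = 64 − 16 = 48 → 48
rgb(191, 191, 48) = #bfbf30.

#bfbf30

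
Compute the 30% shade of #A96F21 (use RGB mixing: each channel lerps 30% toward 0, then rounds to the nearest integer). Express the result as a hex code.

#764E17

#A96F21 is rgb(169, 111, 33).
Per channel, c → c + 0.3(0 − c):
  R: 169 − 50.7 = 118.3 → 118
  G: 111 + 0.3×(0−111) = 111 − 33.3 = 77.7 → 78
  B: 33 + 0.3×(0−33) = 33 − 9.9 = 23.1 → 23
rgb(118, 78, 23) = #764E17.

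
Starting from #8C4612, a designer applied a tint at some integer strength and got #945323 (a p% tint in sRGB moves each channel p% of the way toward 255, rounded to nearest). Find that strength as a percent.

#8C4612 is rgb(140, 70, 18); #945323 is rgb(148, 83, 35).
On the B channel (widest range): 35 ≈ 18 + (p/100)(255 − 18), so p ≈ 100×(35 − 18)/(255 − 18) = 1700/237 = 7.17.
p = 7 reproduces all three channels after rounding.

7%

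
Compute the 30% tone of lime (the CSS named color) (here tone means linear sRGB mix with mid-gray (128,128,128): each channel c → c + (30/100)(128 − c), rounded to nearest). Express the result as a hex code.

CSS lime is rgb(0, 255, 0).
Lerp each channel 30% toward 128:
  R: 0 + 0.3×(128−0) = 0 + 38.4 = 38.4 → 38
  G: 255 + 0.3×(128−255) = 255 − 38.1 = 216.9 → 217
  B: 0 + 0.3×(128−0) = 0 + 38.4 = 38.4 → 38
rgb(38, 217, 38) = #26d926.

#26d926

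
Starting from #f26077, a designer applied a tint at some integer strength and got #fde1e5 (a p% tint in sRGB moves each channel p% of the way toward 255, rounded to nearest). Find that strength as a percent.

#f26077 is rgb(242, 96, 119); #fde1e5 is rgb(253, 225, 229).
On the G channel (widest range): 225 ≈ 96 + (p/100)(255 − 96), so p ≈ 100×(225 − 96)/(255 − 96) = 12900/159 = 81.13.
p = 81 reproduces all three channels after rounding.

81%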